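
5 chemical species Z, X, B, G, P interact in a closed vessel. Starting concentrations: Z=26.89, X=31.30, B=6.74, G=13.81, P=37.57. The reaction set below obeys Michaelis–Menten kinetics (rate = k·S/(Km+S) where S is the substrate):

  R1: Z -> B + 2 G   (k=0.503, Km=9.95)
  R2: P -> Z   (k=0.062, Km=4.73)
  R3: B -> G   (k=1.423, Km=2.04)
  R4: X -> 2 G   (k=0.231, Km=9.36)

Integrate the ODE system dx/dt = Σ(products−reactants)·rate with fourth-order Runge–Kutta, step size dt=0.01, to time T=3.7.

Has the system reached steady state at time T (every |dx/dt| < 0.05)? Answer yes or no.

Steady state at T: no

RK4 with dt=0.01: 370 steps to T=3.7. Trajectory (selected grid times):
t=0.00: Z=26.89 X=31.30 B=6.74 G=13.81 P=37.57
t=0.41: Z=26.76 X=31.23 B=6.44 G=14.70 P=37.55
t=0.82: Z=26.63 X=31.15 B=6.15 G=15.59 P=37.52
t=1.23: Z=26.51 X=31.08 B=5.87 G=16.47 P=37.50
t=1.64: Z=26.38 X=31.01 B=5.59 G=17.35 P=37.48
t=2.06: Z=26.25 X=30.93 B=5.31 G=18.24 P=37.46
t=2.47: Z=26.12 X=30.86 B=5.04 G=19.10 P=37.43
t=2.88: Z=26.00 X=30.79 B=4.78 G=19.95 P=37.41
t=3.29: Z=25.87 X=30.72 B=4.52 G=20.80 P=37.39
t=3.70: Z=25.74 X=30.64 B=4.27 G=21.64 P=37.37
Rates at T: R1=0.3628, R2=0.0550, R3=0.9629, R4=0.1770
dx/dt at T (Σ net stoichiometry × rate): Z=-0.3077, X=-0.1770, B=-0.6001, G=+2.0424, P=-0.0550
Largest |dx/dt| is |+2.0424| (G) ≥ 0.05 → not steady.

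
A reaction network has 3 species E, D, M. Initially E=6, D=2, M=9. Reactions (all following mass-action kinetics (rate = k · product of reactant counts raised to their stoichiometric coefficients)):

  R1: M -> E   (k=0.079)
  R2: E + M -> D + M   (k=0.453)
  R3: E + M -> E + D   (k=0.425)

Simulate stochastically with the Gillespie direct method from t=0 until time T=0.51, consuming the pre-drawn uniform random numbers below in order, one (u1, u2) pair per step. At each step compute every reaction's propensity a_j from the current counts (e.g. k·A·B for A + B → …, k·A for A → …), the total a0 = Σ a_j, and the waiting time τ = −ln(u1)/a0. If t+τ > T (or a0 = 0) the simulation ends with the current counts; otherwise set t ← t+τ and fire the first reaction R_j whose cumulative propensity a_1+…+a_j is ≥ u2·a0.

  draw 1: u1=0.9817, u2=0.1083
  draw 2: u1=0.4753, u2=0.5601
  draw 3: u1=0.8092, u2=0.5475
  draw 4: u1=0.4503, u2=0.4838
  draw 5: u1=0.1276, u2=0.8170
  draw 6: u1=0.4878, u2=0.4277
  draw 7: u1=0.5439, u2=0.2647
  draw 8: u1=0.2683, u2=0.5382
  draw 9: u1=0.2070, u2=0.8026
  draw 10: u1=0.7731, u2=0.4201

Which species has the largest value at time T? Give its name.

Dominant species at T: D

t=0.000: E=6 D=2 M=9
Draw 1: a1=0.711, a2=24.462, a3=22.950, a0=48.123; τ=−ln(0.9817)/48.123=0.000 → t=0.000; u2·a0=0.1083·48.123=5.212; a1=0.711 < 5.212 ≤ a1+a2=25.173 → R2 fires; E=5 D=3 M=9
Draw 2: a1=0.711, a2=20.385, a3=19.125, a0=40.221; τ=−ln(0.4753)/40.221=0.018 → t=0.019; u2·a0=0.5601·40.221=22.528; a1+a2=21.096 < 22.528 ≤ a1+…+a3=40.221 → R3 fires; E=5 D=4 M=8
Draw 3: a1=0.632, a2=18.120, a3=17.000, a0=35.752; τ=−ln(0.8092)/35.752=0.006 → t=0.025; u2·a0=0.5475·35.752=19.574; a1+a2=18.752 < 19.574 ≤ a1+…+a3=35.752 → R3 fires; E=5 D=5 M=7
Draw 4: a1=0.553, a2=15.855, a3=14.875, a0=31.283; τ=−ln(0.4503)/31.283=0.026 → t=0.050; u2·a0=0.4838·31.283=15.135; a1=0.553 < 15.135 ≤ a1+a2=16.408 → R2 fires; E=4 D=6 M=7
Draw 5: a1=0.553, a2=12.684, a3=11.900, a0=25.137; τ=−ln(0.1276)/25.137=0.082 → t=0.132; u2·a0=0.8170·25.137=20.537; a1+a2=13.237 < 20.537 ≤ a1+…+a3=25.137 → R3 fires; E=4 D=7 M=6
Draw 6: a1=0.474, a2=10.872, a3=10.200, a0=21.546; τ=−ln(0.4878)/21.546=0.033 → t=0.166; u2·a0=0.4277·21.546=9.215; a1=0.474 < 9.215 ≤ a1+a2=11.346 → R2 fires; E=3 D=8 M=6
Draw 7: a1=0.474, a2=8.154, a3=7.650, a0=16.278; τ=−ln(0.5439)/16.278=0.037 → t=0.203; u2·a0=0.2647·16.278=4.309; a1=0.474 < 4.309 ≤ a1+a2=8.628 → R2 fires; E=2 D=9 M=6
Draw 8: a1=0.474, a2=5.436, a3=5.100, a0=11.010; τ=−ln(0.2683)/11.010=0.119 → t=0.322; u2·a0=0.5382·11.010=5.926; a1+a2=5.910 < 5.926 ≤ a1+…+a3=11.010 → R3 fires; E=2 D=10 M=5
Draw 9: a1=0.395, a2=4.530, a3=4.250, a0=9.175; τ=−ln(0.2070)/9.175=0.172 → t=0.494; u2·a0=0.8026·9.175=7.364; a1+a2=4.925 < 7.364 ≤ a1+…+a3=9.175 → R3 fires; E=2 D=11 M=4
Draw 10: a1=0.316, a2=3.624, a3=3.400, a0=7.340; τ=−ln(0.7731)/7.340=0.035 → t=0.529 > T=0.51: stop.
At T=0.51: E=2 D=11 M=4; the largest is D.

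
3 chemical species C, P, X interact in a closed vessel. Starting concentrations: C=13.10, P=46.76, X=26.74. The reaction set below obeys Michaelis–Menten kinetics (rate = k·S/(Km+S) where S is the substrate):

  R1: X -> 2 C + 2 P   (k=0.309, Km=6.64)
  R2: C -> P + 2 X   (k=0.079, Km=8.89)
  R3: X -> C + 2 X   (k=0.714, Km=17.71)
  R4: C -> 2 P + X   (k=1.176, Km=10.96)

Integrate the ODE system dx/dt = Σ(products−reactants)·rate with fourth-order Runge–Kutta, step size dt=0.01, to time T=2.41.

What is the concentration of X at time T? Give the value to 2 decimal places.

X at T = 28.98

RK4 with dt=0.01: 241 steps to T=2.41. Trajectory (selected grid times):
t=0.00: C=13.10 P=46.76 X=26.74
t=0.27: C=13.16 P=47.25 X=26.99
t=0.54: C=13.23 P=47.75 X=27.24
t=0.80: C=13.29 P=48.22 X=27.48
t=1.07: C=13.36 P=48.72 X=27.73
t=1.34: C=13.42 P=49.22 X=27.98
t=1.61: C=13.49 P=49.71 X=28.23
t=1.87: C=13.55 P=50.19 X=28.47
t=2.14: C=13.62 P=50.69 X=28.72
t=2.41: C=13.68 P=51.19 X=28.98
Read off X at T=2.41: 28.98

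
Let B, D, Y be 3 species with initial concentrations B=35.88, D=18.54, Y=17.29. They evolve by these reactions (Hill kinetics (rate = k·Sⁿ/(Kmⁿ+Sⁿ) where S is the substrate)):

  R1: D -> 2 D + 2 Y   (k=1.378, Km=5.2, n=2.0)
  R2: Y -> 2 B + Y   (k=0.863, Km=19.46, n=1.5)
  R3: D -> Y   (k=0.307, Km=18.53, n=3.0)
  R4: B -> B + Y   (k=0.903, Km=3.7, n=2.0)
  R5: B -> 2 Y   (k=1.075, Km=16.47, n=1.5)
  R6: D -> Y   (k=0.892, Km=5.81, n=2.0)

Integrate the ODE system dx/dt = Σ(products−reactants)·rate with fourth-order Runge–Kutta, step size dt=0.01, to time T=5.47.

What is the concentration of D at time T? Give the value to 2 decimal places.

RK4 with dt=0.01: 547 steps to T=5.47. Trajectory (selected grid times):
t=0.00: B=35.88 D=18.54 Y=17.29
t=0.61: B=35.90 D=18.73 Y=20.99
t=1.22: B=35.99 D=18.92 Y=24.69
t=1.82: B=36.13 D=19.10 Y=28.33
t=2.43: B=36.32 D=19.29 Y=32.04
t=3.04: B=36.55 D=19.47 Y=35.76
t=3.65: B=36.82 D=19.66 Y=39.49
t=4.25: B=37.10 D=19.84 Y=43.16
t=4.86: B=37.41 D=20.02 Y=46.90
t=5.47: B=37.75 D=20.20 Y=50.64
Read off D at T=5.47: 20.20

D at T = 20.20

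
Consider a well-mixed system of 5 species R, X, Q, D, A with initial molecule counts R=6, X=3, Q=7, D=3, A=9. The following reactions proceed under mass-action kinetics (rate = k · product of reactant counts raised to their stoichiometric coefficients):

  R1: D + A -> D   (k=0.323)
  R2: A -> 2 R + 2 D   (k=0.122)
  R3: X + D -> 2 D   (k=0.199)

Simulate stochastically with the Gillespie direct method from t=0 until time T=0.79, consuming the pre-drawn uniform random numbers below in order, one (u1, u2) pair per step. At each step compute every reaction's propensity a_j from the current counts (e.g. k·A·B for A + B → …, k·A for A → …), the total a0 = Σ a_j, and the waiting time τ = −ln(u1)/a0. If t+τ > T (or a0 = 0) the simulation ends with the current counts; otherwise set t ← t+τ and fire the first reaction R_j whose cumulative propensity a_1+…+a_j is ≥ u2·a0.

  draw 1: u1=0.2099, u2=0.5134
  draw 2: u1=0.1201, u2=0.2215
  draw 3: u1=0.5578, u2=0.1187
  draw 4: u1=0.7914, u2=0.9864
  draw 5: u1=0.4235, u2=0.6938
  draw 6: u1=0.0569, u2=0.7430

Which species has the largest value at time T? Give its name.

Dominant species at T: Q

t=0.000: R=6 X=3 Q=7 D=3 A=9
Draw 1: a1=8.721, a2=1.098, a3=1.791, a0=11.610; τ=−ln(0.2099)/11.610=0.134 → t=0.134; u2·a0=0.5134·11.610=5.961 ≤ a1=8.721 → R1 fires; R=6 X=3 Q=7 D=3 A=8
Draw 2: a1=7.752, a2=0.976, a3=1.791, a0=10.519; τ=−ln(0.1201)/10.519=0.201 → t=0.336; u2·a0=0.2215·10.519=2.330 ≤ a1=7.752 → R1 fires; R=6 X=3 Q=7 D=3 A=7
Draw 3: a1=6.783, a2=0.854, a3=1.791, a0=9.428; τ=−ln(0.5578)/9.428=0.062 → t=0.398; u2·a0=0.1187·9.428=1.119 ≤ a1=6.783 → R1 fires; R=6 X=3 Q=7 D=3 A=6
Draw 4: a1=5.814, a2=0.732, a3=1.791, a0=8.337; τ=−ln(0.7914)/8.337=0.028 → t=0.426; u2·a0=0.9864·8.337=8.224; a1+a2=6.546 < 8.224 ≤ a1+…+a3=8.337 → R3 fires; R=6 X=2 Q=7 D=4 A=6
Draw 5: a1=7.752, a2=0.732, a3=1.592, a0=10.076; τ=−ln(0.4235)/10.076=0.085 → t=0.511; u2·a0=0.6938·10.076=6.991 ≤ a1=7.752 → R1 fires; R=6 X=2 Q=7 D=4 A=5
Draw 6: a1=6.460, a2=0.610, a3=1.592, a0=8.662; τ=−ln(0.0569)/8.662=0.331 → t=0.842 > T=0.79: stop.
At T=0.79: R=6 X=2 Q=7 D=4 A=5; the largest is Q.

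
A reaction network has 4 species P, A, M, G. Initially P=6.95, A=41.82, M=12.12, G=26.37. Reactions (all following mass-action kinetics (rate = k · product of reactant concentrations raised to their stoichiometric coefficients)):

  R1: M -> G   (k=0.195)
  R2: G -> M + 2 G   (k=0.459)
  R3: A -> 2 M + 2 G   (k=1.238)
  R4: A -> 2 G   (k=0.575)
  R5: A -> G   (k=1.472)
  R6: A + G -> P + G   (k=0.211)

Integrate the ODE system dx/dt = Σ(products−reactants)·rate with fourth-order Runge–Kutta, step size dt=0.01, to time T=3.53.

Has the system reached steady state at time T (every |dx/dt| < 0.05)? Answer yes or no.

Steady state at T: no

RK4 with dt=0.01: 353 steps to T=3.53. Trajectory (selected grid times):
t=0.00: P=6.95 A=41.82 M=12.12 G=26.37
t=0.39: P=36.30 A=0.26 M=27.85 G=55.27
t=0.78: P=36.50 A=0.00 M=36.53 G=68.86
t=1.18: P=36.51 A=0.00 M=47.45 G=86.30
t=1.57: P=36.51 A=0.00 M=60.65 G=107.69
t=1.96: P=36.51 A=0.00 M=77.02 G=134.48
t=2.35: P=36.51 A=0.00 M=97.38 G=168.05
t=2.75: P=36.51 A=0.00 M=123.48 G=211.30
t=3.14: P=36.51 A=0.00 M=155.31 G=264.24
t=3.53: P=36.51 A=0.00 M=195.06 G=330.52
Rates at T: R1=38.0360, R2=151.7097, R3=0.0000, R4=0.0000, R5=0.0000, R6=0.0000
dx/dt at T (Σ net stoichiometry × rate): P=+0.0000, A=-0.0000, M=+113.6737, G=+189.7457
Largest |dx/dt| is |+189.7457| (G) ≥ 0.05 → not steady.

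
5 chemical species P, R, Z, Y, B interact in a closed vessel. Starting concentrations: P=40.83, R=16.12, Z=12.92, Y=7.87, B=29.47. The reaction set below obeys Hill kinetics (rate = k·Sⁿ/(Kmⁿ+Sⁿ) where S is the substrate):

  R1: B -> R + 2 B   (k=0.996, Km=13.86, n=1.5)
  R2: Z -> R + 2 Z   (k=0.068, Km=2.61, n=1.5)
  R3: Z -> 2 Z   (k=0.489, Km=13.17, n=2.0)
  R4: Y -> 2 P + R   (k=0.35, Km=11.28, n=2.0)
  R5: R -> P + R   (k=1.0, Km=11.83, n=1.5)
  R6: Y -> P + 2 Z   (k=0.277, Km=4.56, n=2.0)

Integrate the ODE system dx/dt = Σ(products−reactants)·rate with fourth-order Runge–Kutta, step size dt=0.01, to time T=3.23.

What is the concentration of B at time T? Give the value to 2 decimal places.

B at T = 31.94

RK4 with dt=0.01: 323 steps to T=3.23. Trajectory (selected grid times):
t=0.00: P=40.83 R=16.12 Z=12.92 Y=7.87 B=29.47
t=0.36: P=41.21 R=16.45 Z=13.18 Y=7.75 B=29.74
t=0.72: P=41.59 R=16.79 Z=13.44 Y=7.64 B=30.01
t=1.08: P=41.97 R=17.13 Z=13.70 Y=7.53 B=30.29
t=1.44: P=42.35 R=17.46 Z=13.96 Y=7.42 B=30.56
t=1.79: P=42.71 R=17.79 Z=14.21 Y=7.31 B=30.83
t=2.15: P=43.09 R=18.12 Z=14.47 Y=7.20 B=31.11
t=2.51: P=43.47 R=18.46 Z=14.73 Y=7.10 B=31.38
t=2.87: P=43.85 R=18.79 Z=15.00 Y=6.99 B=31.66
t=3.23: P=44.23 R=19.13 Z=15.26 Y=6.89 B=31.94
Read off B at T=3.23: 31.94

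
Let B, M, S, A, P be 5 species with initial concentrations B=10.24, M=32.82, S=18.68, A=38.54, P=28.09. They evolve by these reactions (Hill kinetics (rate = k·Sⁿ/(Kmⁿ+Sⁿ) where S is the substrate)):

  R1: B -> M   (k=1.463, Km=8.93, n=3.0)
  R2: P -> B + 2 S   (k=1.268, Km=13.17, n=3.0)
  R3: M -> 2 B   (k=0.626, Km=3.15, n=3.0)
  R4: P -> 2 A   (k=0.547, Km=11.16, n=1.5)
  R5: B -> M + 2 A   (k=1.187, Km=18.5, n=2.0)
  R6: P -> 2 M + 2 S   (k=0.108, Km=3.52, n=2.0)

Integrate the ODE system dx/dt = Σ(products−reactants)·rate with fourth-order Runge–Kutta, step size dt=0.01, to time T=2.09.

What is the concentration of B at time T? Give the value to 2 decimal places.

RK4 with dt=0.01: 209 steps to T=2.09. Trajectory (selected grid times):
t=0.00: B=10.24 M=32.82 S=18.68 A=38.54 P=28.09
t=0.23: B=10.52 M=33.00 S=19.26 A=38.87 P=27.70
t=0.46: B=10.79 M=33.18 S=19.83 A=39.21 P=27.31
t=0.70: B=11.06 M=33.38 S=20.43 A=39.56 P=26.91
t=0.93: B=11.32 M=33.58 S=21.00 A=39.91 P=26.53
t=1.16: B=11.56 M=33.79 S=21.57 A=40.26 P=26.15
t=1.39: B=11.79 M=34.01 S=22.13 A=40.61 P=25.77
t=1.63: B=12.03 M=34.24 S=22.72 A=40.98 P=25.37
t=1.86: B=12.25 M=34.47 S=23.28 A=41.34 P=24.99
t=2.09: B=12.46 M=34.70 S=23.83 A=41.70 P=24.62
Read off B at T=2.09: 12.46

B at T = 12.46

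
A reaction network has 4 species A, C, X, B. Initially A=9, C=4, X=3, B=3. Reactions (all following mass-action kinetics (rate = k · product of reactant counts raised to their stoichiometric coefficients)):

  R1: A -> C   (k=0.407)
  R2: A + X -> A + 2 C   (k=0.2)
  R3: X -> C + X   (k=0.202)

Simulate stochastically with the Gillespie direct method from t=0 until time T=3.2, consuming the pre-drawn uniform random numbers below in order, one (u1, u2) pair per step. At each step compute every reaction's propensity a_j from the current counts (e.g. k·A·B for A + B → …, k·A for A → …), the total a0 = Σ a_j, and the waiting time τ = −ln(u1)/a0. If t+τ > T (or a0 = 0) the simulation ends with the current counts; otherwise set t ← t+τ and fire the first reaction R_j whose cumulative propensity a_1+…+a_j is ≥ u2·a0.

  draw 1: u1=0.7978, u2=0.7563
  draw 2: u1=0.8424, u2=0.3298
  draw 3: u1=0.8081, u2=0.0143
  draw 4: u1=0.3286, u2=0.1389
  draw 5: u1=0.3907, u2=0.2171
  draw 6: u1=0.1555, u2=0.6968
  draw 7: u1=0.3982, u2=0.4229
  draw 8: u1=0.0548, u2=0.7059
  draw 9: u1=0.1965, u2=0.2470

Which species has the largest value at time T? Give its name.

t=0.000: A=9 C=4 X=3 B=3
Draw 1: a1=3.663, a2=5.400, a3=0.606, a0=9.669; τ=−ln(0.7978)/9.669=0.023 → t=0.023; u2·a0=0.7563·9.669=7.313; a1=3.663 < 7.313 ≤ a1+a2=9.063 → R2 fires; A=9 C=6 X=2 B=3
Draw 2: a1=3.663, a2=3.600, a3=0.404, a0=7.667; τ=−ln(0.8424)/7.667=0.022 → t=0.046; u2·a0=0.3298·7.667=2.529 ≤ a1=3.663 → R1 fires; A=8 C=7 X=2 B=3
Draw 3: a1=3.256, a2=3.200, a3=0.404, a0=6.860; τ=−ln(0.8081)/6.860=0.031 → t=0.077; u2·a0=0.0143·6.860=0.098 ≤ a1=3.256 → R1 fires; A=7 C=8 X=2 B=3
Draw 4: a1=2.849, a2=2.800, a3=0.404, a0=6.053; τ=−ln(0.3286)/6.053=0.184 → t=0.261; u2·a0=0.1389·6.053=0.841 ≤ a1=2.849 → R1 fires; A=6 C=9 X=2 B=3
Draw 5: a1=2.442, a2=2.400, a3=0.404, a0=5.246; τ=−ln(0.3907)/5.246=0.179 → t=0.440; u2·a0=0.2171·5.246=1.139 ≤ a1=2.442 → R1 fires; A=5 C=10 X=2 B=3
Draw 6: a1=2.035, a2=2.000, a3=0.404, a0=4.439; τ=−ln(0.1555)/4.439=0.419 → t=0.859; u2·a0=0.6968·4.439=3.093; a1=2.035 < 3.093 ≤ a1+a2=4.035 → R2 fires; A=5 C=12 X=1 B=3
Draw 7: a1=2.035, a2=1.000, a3=0.202, a0=3.237; τ=−ln(0.3982)/3.237=0.284 → t=1.144; u2·a0=0.4229·3.237=1.369 ≤ a1=2.035 → R1 fires; A=4 C=13 X=1 B=3
Draw 8: a1=1.628, a2=0.800, a3=0.202, a0=2.630; τ=−ln(0.0548)/2.630=1.104 → t=2.248; u2·a0=0.7059·2.630=1.857; a1=1.628 < 1.857 ≤ a1+a2=2.428 → R2 fires; A=4 C=15 X=0 B=3
Draw 9: a1=1.628, a2=0.000, a3=0.000, a0=1.628; τ=−ln(0.1965)/1.628=0.999 → t=3.247 > T=3.2: stop.
At T=3.2: A=4 C=15 X=0 B=3; the largest is C.

Dominant species at T: C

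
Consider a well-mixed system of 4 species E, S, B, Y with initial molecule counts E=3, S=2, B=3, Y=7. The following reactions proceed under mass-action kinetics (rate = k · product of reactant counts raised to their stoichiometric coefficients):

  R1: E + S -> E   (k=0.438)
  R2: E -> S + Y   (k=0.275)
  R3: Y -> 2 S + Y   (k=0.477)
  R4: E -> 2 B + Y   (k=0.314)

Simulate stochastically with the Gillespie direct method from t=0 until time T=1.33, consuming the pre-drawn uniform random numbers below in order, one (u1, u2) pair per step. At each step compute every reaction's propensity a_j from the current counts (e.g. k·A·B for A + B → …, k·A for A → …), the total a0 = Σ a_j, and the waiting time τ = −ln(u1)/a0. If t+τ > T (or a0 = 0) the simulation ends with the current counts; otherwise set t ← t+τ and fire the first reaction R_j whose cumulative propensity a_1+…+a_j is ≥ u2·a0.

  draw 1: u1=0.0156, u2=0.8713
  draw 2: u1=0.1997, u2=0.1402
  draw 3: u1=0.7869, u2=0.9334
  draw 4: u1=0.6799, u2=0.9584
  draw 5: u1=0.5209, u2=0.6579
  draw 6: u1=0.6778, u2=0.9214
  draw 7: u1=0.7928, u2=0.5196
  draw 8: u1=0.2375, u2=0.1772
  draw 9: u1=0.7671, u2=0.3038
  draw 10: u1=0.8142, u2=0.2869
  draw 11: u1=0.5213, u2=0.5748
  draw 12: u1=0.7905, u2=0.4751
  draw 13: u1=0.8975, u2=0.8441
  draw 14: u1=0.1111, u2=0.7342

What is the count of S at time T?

t=0.000: E=3 S=2 B=3 Y=7
Draw 1: a1=2.628, a2=0.825, a3=3.339, a4=0.942, a0=7.734; τ=−ln(0.0156)/7.734=0.538 → t=0.538; u2·a0=0.8713·7.734=6.739; a1+a2=3.453 < 6.739 ≤ a1+…+a3=6.792 → R3 fires; E=3 S=4 B=3 Y=7
Draw 2: a1=5.256, a2=0.825, a3=3.339, a4=0.942, a0=10.362; τ=−ln(0.1997)/10.362=0.155 → t=0.693; u2·a0=0.1402·10.362=1.453 ≤ a1=5.256 → R1 fires; E=3 S=3 B=3 Y=7
Draw 3: a1=3.942, a2=0.825, a3=3.339, a4=0.942, a0=9.048; τ=−ln(0.7869)/9.048=0.026 → t=0.720; u2·a0=0.9334·9.048=8.445; a1+…+a3=8.106 < 8.445 ≤ a1+…+a4=9.048 → R4 fires; E=2 S=3 B=5 Y=8
Draw 4: a1=2.628, a2=0.550, a3=3.816, a4=0.628, a0=7.622; τ=−ln(0.6799)/7.622=0.051 → t=0.771; u2·a0=0.9584·7.622=7.305; a1+…+a3=6.994 < 7.305 ≤ a1+…+a4=7.622 → R4 fires; E=1 S=3 B=7 Y=9
Draw 5: a1=1.314, a2=0.275, a3=4.293, a4=0.314, a0=6.196; τ=−ln(0.5209)/6.196=0.105 → t=0.876; u2·a0=0.6579·6.196=4.076; a1+a2=1.589 < 4.076 ≤ a1+…+a3=5.882 → R3 fires; E=1 S=5 B=7 Y=9
Draw 6: a1=2.190, a2=0.275, a3=4.293, a4=0.314, a0=7.072; τ=−ln(0.6778)/7.072=0.055 → t=0.931; u2·a0=0.9214·7.072=6.516; a1+a2=2.465 < 6.516 ≤ a1+…+a3=6.758 → R3 fires; E=1 S=7 B=7 Y=9
Draw 7: a1=3.066, a2=0.275, a3=4.293, a4=0.314, a0=7.948; τ=−ln(0.7928)/7.948=0.029 → t=0.960; u2·a0=0.5196·7.948=4.130; a1+a2=3.341 < 4.130 ≤ a1+…+a3=7.634 → R3 fires; E=1 S=9 B=7 Y=9
Draw 8: a1=3.942, a2=0.275, a3=4.293, a4=0.314, a0=8.824; τ=−ln(0.2375)/8.824=0.163 → t=1.123; u2·a0=0.1772·8.824=1.564 ≤ a1=3.942 → R1 fires; E=1 S=8 B=7 Y=9
Draw 9: a1=3.504, a2=0.275, a3=4.293, a4=0.314, a0=8.386; τ=−ln(0.7671)/8.386=0.032 → t=1.155; u2·a0=0.3038·8.386=2.548 ≤ a1=3.504 → R1 fires; E=1 S=7 B=7 Y=9
Draw 10: a1=3.066, a2=0.275, a3=4.293, a4=0.314, a0=7.948; τ=−ln(0.8142)/7.948=0.026 → t=1.180; u2·a0=0.2869·7.948=2.280 ≤ a1=3.066 → R1 fires; E=1 S=6 B=7 Y=9
Draw 11: a1=2.628, a2=0.275, a3=4.293, a4=0.314, a0=7.510; τ=−ln(0.5213)/7.510=0.087 → t=1.267; u2·a0=0.5748·7.510=4.317; a1+a2=2.903 < 4.317 ≤ a1+…+a3=7.196 → R3 fires; E=1 S=8 B=7 Y=9
Draw 12: a1=3.504, a2=0.275, a3=4.293, a4=0.314, a0=8.386; τ=−ln(0.7905)/8.386=0.028 → t=1.295; u2·a0=0.4751·8.386=3.984; a1+a2=3.779 < 3.984 ≤ a1+…+a3=8.072 → R3 fires; E=1 S=10 B=7 Y=9
Draw 13: a1=4.380, a2=0.275, a3=4.293, a4=0.314, a0=9.262; τ=−ln(0.8975)/9.262=0.012 → t=1.307; u2·a0=0.8441·9.262=7.818; a1+a2=4.655 < 7.818 ≤ a1+…+a3=8.948 → R3 fires; E=1 S=12 B=7 Y=9
Draw 14: a1=5.256, a2=0.275, a3=4.293, a4=0.314, a0=10.138; τ=−ln(0.1111)/10.138=0.217 → t=1.524 > T=1.33: stop.
Read off S at T=1.33: 12

S at T = 12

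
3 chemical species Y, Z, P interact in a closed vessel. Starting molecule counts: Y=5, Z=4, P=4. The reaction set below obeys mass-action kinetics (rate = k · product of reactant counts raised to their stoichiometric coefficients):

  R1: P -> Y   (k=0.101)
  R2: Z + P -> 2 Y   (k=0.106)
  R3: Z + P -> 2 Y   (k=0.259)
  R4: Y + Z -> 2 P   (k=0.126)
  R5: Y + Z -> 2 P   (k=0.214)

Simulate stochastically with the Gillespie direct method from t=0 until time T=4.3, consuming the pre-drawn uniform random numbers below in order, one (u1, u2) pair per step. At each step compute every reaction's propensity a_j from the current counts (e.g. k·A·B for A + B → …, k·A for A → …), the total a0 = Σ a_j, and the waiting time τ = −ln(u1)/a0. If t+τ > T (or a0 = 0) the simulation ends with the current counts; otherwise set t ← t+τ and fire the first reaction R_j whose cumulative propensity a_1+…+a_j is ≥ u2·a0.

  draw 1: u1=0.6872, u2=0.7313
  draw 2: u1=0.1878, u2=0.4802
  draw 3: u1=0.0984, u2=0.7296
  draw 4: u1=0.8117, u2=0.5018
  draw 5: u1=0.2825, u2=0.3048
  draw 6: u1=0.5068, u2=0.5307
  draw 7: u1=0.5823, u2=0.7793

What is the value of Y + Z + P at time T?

Value at T = 13

Check how each reaction changes W = Y + Z + P (weight of products minus weight of reactants):
R1: P -> Y: (1·1) − (1·1) = 1 − 1 = 0
R2: Z + P -> 2 Y: (1·2) − (1·1 + 1·1) = 2 − 2 = 0
R3: Z + P -> 2 Y: (1·2) − (1·1 + 1·1) = 2 − 2 = 0
R4: Y + Z -> 2 P: (1·2) − (1·1 + 1·1) = 2 − 2 = 0
R5: Y + Z -> 2 P: (1·2) − (1·1 + 1·1) = 2 − 2 = 0
Every reaction leaves W unchanged, so W is conserved and no simulation is needed: W(T) = W(0) = 5 + 4 + 4 = 13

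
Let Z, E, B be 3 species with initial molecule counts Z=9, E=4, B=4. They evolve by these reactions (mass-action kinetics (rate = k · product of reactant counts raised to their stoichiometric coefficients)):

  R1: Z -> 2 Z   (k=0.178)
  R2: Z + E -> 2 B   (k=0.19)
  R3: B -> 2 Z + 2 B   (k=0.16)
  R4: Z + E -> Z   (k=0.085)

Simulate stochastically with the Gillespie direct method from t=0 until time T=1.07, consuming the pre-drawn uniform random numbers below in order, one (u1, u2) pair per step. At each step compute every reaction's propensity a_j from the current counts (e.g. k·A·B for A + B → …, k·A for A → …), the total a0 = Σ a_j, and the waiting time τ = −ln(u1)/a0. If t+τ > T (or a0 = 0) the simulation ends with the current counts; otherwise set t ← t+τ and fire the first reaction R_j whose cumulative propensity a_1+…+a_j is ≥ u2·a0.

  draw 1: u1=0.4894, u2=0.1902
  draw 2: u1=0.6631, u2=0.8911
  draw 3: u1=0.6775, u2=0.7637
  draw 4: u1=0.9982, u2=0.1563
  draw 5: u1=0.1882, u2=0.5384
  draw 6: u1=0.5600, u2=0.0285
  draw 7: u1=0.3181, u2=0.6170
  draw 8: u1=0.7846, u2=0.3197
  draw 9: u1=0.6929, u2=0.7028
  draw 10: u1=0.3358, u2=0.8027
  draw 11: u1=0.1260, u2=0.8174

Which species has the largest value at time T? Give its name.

Dominant species at T: Z

t=0.000: Z=9 E=4 B=4
Draw 1: a1=1.602, a2=6.840, a3=0.640, a4=3.060, a0=12.142; τ=−ln(0.4894)/12.142=0.059 → t=0.059; u2·a0=0.1902·12.142=2.309; a1=1.602 < 2.309 ≤ a1+a2=8.442 → R2 fires; Z=8 E=3 B=6
Draw 2: a1=1.424, a2=4.560, a3=0.960, a4=2.040, a0=8.984; τ=−ln(0.6631)/8.984=0.046 → t=0.105; u2·a0=0.8911·8.984=8.006; a1+…+a3=6.944 < 8.006 ≤ a1+…+a4=8.984 → R4 fires; Z=8 E=2 B=6
Draw 3: a1=1.424, a2=3.040, a3=0.960, a4=1.360, a0=6.784; τ=−ln(0.6775)/6.784=0.057 → t=0.162; u2·a0=0.7637·6.784=5.181; a1+a2=4.464 < 5.181 ≤ a1+…+a3=5.424 → R3 fires; Z=10 E=2 B=7
Draw 4: a1=1.780, a2=3.800, a3=1.120, a4=1.700, a0=8.400; τ=−ln(0.9982)/8.400=0.000 → t=0.162; u2·a0=0.1563·8.400=1.313 ≤ a1=1.780 → R1 fires; Z=11 E=2 B=7
Draw 5: a1=1.958, a2=4.180, a3=1.120, a4=1.870, a0=9.128; τ=−ln(0.1882)/9.128=0.183 → t=0.345; u2·a0=0.5384·9.128=4.915; a1=1.958 < 4.915 ≤ a1+a2=6.138 → R2 fires; Z=10 E=1 B=9
Draw 6: a1=1.780, a2=1.900, a3=1.440, a4=0.850, a0=5.970; τ=−ln(0.5600)/5.970=0.097 → t=0.442; u2·a0=0.0285·5.970=0.170 ≤ a1=1.780 → R1 fires; Z=11 E=1 B=9
Draw 7: a1=1.958, a2=2.090, a3=1.440, a4=0.935, a0=6.423; τ=−ln(0.3181)/6.423=0.178 → t=0.621; u2·a0=0.6170·6.423=3.963; a1=1.958 < 3.963 ≤ a1+a2=4.048 → R2 fires; Z=10 E=0 B=11
Draw 8: a1=1.780, a2=0.000, a3=1.760, a4=0.000, a0=3.540; τ=−ln(0.7846)/3.540=0.069 → t=0.689; u2·a0=0.3197·3.540=1.132 ≤ a1=1.780 → R1 fires; Z=11 E=0 B=11
Draw 9: a1=1.958, a2=0.000, a3=1.760, a4=0.000, a0=3.718; τ=−ln(0.6929)/3.718=0.099 → t=0.788; u2·a0=0.7028·3.718=2.613; a1+a2=1.958 < 2.613 ≤ a1+…+a3=3.718 → R3 fires; Z=13 E=0 B=12
Draw 10: a1=2.314, a2=0.000, a3=1.920, a4=0.000, a0=4.234; τ=−ln(0.3358)/4.234=0.258 → t=1.046; u2·a0=0.8027·4.234=3.399; a1+a2=2.314 < 3.399 ≤ a1+…+a3=4.234 → R3 fires; Z=15 E=0 B=13
Draw 11: a1=2.670, a2=0.000, a3=2.080, a4=0.000, a0=4.750; τ=−ln(0.1260)/4.750=0.436 → t=1.482 > T=1.07: stop.
At T=1.07: Z=15 E=0 B=13; the largest is Z.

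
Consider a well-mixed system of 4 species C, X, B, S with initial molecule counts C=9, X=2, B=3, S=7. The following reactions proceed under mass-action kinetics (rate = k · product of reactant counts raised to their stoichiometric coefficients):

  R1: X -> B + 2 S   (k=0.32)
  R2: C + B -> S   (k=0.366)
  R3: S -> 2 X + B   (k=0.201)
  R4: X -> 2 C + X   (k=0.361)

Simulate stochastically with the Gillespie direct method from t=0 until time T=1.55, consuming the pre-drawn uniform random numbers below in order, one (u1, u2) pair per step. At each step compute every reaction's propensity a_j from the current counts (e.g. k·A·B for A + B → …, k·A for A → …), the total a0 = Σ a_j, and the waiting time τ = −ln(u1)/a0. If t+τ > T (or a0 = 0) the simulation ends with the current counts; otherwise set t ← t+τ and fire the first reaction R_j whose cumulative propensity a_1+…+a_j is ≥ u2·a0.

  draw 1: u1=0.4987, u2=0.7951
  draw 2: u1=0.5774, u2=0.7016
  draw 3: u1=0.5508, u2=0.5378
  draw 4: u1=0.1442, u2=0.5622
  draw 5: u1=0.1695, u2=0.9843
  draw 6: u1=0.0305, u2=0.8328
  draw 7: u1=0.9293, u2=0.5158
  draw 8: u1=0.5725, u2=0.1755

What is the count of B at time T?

B at T = 0

t=0.000: C=9 X=2 B=3 S=7
Draw 1: a1=0.640, a2=9.882, a3=1.407, a4=0.722, a0=12.651; τ=−ln(0.4987)/12.651=0.055 → t=0.055; u2·a0=0.7951·12.651=10.059; a1=0.640 < 10.059 ≤ a1+a2=10.522 → R2 fires; C=8 X=2 B=2 S=8
Draw 2: a1=0.640, a2=5.856, a3=1.608, a4=0.722, a0=8.826; τ=−ln(0.5774)/8.826=0.062 → t=0.117; u2·a0=0.7016·8.826=6.192; a1=0.640 < 6.192 ≤ a1+a2=6.496 → R2 fires; C=7 X=2 B=1 S=9
Draw 3: a1=0.640, a2=2.562, a3=1.809, a4=0.722, a0=5.733; τ=−ln(0.5508)/5.733=0.104 → t=0.221; u2·a0=0.5378·5.733=3.083; a1=0.640 < 3.083 ≤ a1+a2=3.202 → R2 fires; C=6 X=2 B=0 S=10
Draw 4: a1=0.640, a2=0.000, a3=2.010, a4=0.722, a0=3.372; τ=−ln(0.1442)/3.372=0.574 → t=0.796; u2·a0=0.5622·3.372=1.896; a1+a2=0.640 < 1.896 ≤ a1+…+a3=2.650 → R3 fires; C=6 X=4 B=1 S=9
Draw 5: a1=1.280, a2=2.196, a3=1.809, a4=1.444, a0=6.729; τ=−ln(0.1695)/6.729=0.264 → t=1.059; u2·a0=0.9843·6.729=6.623; a1+…+a3=5.285 < 6.623 ≤ a1+…+a4=6.729 → R4 fires; C=8 X=4 B=1 S=9
Draw 6: a1=1.280, a2=2.928, a3=1.809, a4=1.444, a0=7.461; τ=−ln(0.0305)/7.461=0.468 → t=1.527; u2·a0=0.8328·7.461=6.214; a1+…+a3=6.017 < 6.214 ≤ a1+…+a4=7.461 → R4 fires; C=10 X=4 B=1 S=9
Draw 7: a1=1.280, a2=3.660, a3=1.809, a4=1.444, a0=8.193; τ=−ln(0.9293)/8.193=0.009 → t=1.536; u2·a0=0.5158·8.193=4.226; a1=1.280 < 4.226 ≤ a1+a2=4.940 → R2 fires; C=9 X=4 B=0 S=10
Draw 8: a1=1.280, a2=0.000, a3=2.010, a4=1.444, a0=4.734; τ=−ln(0.5725)/4.734=0.118 → t=1.654 > T=1.55: stop.
Read off B at T=1.55: 0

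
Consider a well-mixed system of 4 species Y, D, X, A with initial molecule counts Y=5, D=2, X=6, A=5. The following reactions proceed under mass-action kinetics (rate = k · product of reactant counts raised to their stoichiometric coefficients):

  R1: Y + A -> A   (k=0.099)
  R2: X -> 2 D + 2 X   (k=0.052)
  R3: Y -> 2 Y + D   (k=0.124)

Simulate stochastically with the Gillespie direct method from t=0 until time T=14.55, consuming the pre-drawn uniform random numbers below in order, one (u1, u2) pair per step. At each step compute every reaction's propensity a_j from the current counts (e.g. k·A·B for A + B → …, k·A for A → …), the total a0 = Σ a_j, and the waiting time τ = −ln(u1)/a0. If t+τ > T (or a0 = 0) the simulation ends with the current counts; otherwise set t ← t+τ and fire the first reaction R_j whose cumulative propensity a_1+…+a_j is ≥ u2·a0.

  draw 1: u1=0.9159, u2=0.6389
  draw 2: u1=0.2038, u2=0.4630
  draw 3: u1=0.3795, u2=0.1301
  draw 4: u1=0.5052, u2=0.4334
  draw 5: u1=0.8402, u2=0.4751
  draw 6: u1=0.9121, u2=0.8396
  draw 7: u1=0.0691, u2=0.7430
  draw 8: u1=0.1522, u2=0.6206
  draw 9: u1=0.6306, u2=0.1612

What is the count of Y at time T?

Y at T = 0

t=0.000: Y=5 D=2 X=6 A=5
Draw 1: a1=2.475, a2=0.312, a3=0.620, a0=3.407; τ=−ln(0.9159)/3.407=0.026 → t=0.026; u2·a0=0.6389·3.407=2.177 ≤ a1=2.475 → R1 fires; Y=4 D=2 X=6 A=5
Draw 2: a1=1.980, a2=0.312, a3=0.496, a0=2.788; τ=−ln(0.2038)/2.788=0.571 → t=0.596; u2·a0=0.4630·2.788=1.291 ≤ a1=1.980 → R1 fires; Y=3 D=2 X=6 A=5
Draw 3: a1=1.485, a2=0.312, a3=0.372, a0=2.169; τ=−ln(0.3795)/2.169=0.447 → t=1.043; u2·a0=0.1301·2.169=0.282 ≤ a1=1.485 → R1 fires; Y=2 D=2 X=6 A=5
Draw 4: a1=0.990, a2=0.312, a3=0.248, a0=1.550; τ=−ln(0.5052)/1.550=0.441 → t=1.484; u2·a0=0.4334·1.550=0.672 ≤ a1=0.990 → R1 fires; Y=1 D=2 X=6 A=5
Draw 5: a1=0.495, a2=0.312, a3=0.124, a0=0.931; τ=−ln(0.8402)/0.931=0.187 → t=1.671; u2·a0=0.4751·0.931=0.442 ≤ a1=0.495 → R1 fires; Y=0 D=2 X=6 A=5
Draw 6: a1=0.000, a2=0.312, a3=0.000, a0=0.312; τ=−ln(0.9121)/0.312=0.295 → t=1.965; u2·a0=0.8396·0.312=0.262; a1=0.000 < 0.262 ≤ a1+a2=0.312 → R2 fires; Y=0 D=4 X=7 A=5
Draw 7: a1=0.000, a2=0.364, a3=0.000, a0=0.364; τ=−ln(0.0691)/0.364=7.341 → t=9.307; u2·a0=0.7430·0.364=0.270; a1=0.000 < 0.270 ≤ a1+a2=0.364 → R2 fires; Y=0 D=6 X=8 A=5
Draw 8: a1=0.000, a2=0.416, a3=0.000, a0=0.416; τ=−ln(0.1522)/0.416=4.525 → t=13.832; u2·a0=0.6206·0.416=0.258; a1=0.000 < 0.258 ≤ a1+a2=0.416 → R2 fires; Y=0 D=8 X=9 A=5
Draw 9: a1=0.000, a2=0.468, a3=0.000, a0=0.468; τ=−ln(0.6306)/0.468=0.985 → t=14.817 > T=14.55: stop.
Read off Y at T=14.55: 0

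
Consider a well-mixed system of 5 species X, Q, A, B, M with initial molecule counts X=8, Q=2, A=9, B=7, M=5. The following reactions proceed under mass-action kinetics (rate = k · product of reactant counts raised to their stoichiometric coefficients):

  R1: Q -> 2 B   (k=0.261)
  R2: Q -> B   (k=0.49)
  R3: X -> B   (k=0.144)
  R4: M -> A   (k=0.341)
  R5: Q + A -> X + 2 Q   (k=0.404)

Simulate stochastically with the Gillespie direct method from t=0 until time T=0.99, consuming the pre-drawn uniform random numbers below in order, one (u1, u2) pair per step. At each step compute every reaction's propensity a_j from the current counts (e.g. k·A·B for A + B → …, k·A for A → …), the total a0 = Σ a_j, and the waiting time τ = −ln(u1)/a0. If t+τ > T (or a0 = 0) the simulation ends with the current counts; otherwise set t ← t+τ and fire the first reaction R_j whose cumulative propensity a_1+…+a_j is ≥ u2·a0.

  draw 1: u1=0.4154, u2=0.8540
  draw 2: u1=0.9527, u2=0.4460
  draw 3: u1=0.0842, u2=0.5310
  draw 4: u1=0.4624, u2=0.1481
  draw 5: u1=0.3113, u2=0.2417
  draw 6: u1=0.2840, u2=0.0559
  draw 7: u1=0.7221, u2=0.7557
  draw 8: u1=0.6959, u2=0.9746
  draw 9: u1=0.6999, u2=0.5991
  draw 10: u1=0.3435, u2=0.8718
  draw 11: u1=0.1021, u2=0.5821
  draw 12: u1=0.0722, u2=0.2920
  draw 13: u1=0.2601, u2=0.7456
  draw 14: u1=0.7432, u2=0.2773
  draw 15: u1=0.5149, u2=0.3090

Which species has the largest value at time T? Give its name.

Dominant species at T: X

t=0.000: X=8 Q=2 A=9 B=7 M=5
Draw 1: a1=0.522, a2=0.980, a3=1.152, a4=1.705, a5=7.272, a0=11.631; τ=−ln(0.4154)/11.631=0.076 → t=0.076; u2·a0=0.8540·11.631=9.933; a1+…+a4=4.359 < 9.933 ≤ a1+…+a5=11.631 → R5 fires; X=9 Q=3 A=8 B=7 M=5
Draw 2: a1=0.783, a2=1.470, a3=1.296, a4=1.705, a5=9.696, a0=14.950; τ=−ln(0.9527)/14.950=0.003 → t=0.079; u2·a0=0.4460·14.950=6.668; a1+…+a4=5.254 < 6.668 ≤ a1+…+a5=14.950 → R5 fires; X=10 Q=4 A=7 B=7 M=5
Draw 3: a1=1.044, a2=1.960, a3=1.440, a4=1.705, a5=11.312, a0=17.461; τ=−ln(0.0842)/17.461=0.142 → t=0.220; u2·a0=0.5310·17.461=9.272; a1+…+a4=6.149 < 9.272 ≤ a1+…+a5=17.461 → R5 fires; X=11 Q=5 A=6 B=7 M=5
Draw 4: a1=1.305, a2=2.450, a3=1.584, a4=1.705, a5=12.120, a0=19.164; τ=−ln(0.4624)/19.164=0.040 → t=0.261; u2·a0=0.1481·19.164=2.838; a1=1.305 < 2.838 ≤ a1+a2=3.755 → R2 fires; X=11 Q=4 A=6 B=8 M=5
Draw 5: a1=1.044, a2=1.960, a3=1.584, a4=1.705, a5=9.696, a0=15.989; τ=−ln(0.3113)/15.989=0.073 → t=0.334; u2·a0=0.2417·15.989=3.865; a1+a2=3.004 < 3.865 ≤ a1+…+a3=4.588 → R3 fires; X=10 Q=4 A=6 B=9 M=5
Draw 6: a1=1.044, a2=1.960, a3=1.440, a4=1.705, a5=9.696, a0=15.845; τ=−ln(0.2840)/15.845=0.079 → t=0.413; u2·a0=0.0559·15.845=0.886 ≤ a1=1.044 → R1 fires; X=10 Q=3 A=6 B=11 M=5
Draw 7: a1=0.783, a2=1.470, a3=1.440, a4=1.705, a5=7.272, a0=12.670; τ=−ln(0.7221)/12.670=0.026 → t=0.439; u2·a0=0.7557·12.670=9.575; a1+…+a4=5.398 < 9.575 ≤ a1+…+a5=12.670 → R5 fires; X=11 Q=4 A=5 B=11 M=5
Draw 8: a1=1.044, a2=1.960, a3=1.584, a4=1.705, a5=8.080, a0=14.373; τ=−ln(0.6959)/14.373=0.025 → t=0.464; u2·a0=0.9746·14.373=14.008; a1+…+a4=6.293 < 14.008 ≤ a1+…+a5=14.373 → R5 fires; X=12 Q=5 A=4 B=11 M=5
Draw 9: a1=1.305, a2=2.450, a3=1.728, a4=1.705, a5=8.080, a0=15.268; τ=−ln(0.6999)/15.268=0.023 → t=0.487; u2·a0=0.5991·15.268=9.147; a1+…+a4=7.188 < 9.147 ≤ a1+…+a5=15.268 → R5 fires; X=13 Q=6 A=3 B=11 M=5
Draw 10: a1=1.566, a2=2.940, a3=1.872, a4=1.705, a5=7.272, a0=15.355; τ=−ln(0.3435)/15.355=0.070 → t=0.557; u2·a0=0.8718·15.355=13.386; a1+…+a4=8.083 < 13.386 ≤ a1+…+a5=15.355 → R5 fires; X=14 Q=7 A=2 B=11 M=5
Draw 11: a1=1.827, a2=3.430, a3=2.016, a4=1.705, a5=5.656, a0=14.634; τ=−ln(0.1021)/14.634=0.156 → t=0.713; u2·a0=0.5821·14.634=8.518; a1+…+a3=7.273 < 8.518 ≤ a1+…+a4=8.978 → R4 fires; X=14 Q=7 A=3 B=11 M=4
Draw 12: a1=1.827, a2=3.430, a3=2.016, a4=1.364, a5=8.484, a0=17.121; τ=−ln(0.0722)/17.121=0.154 → t=0.866; u2·a0=0.2920·17.121=4.999; a1=1.827 < 4.999 ≤ a1+a2=5.257 → R2 fires; X=14 Q=6 A=3 B=12 M=4
Draw 13: a1=1.566, a2=2.940, a3=2.016, a4=1.364, a5=7.272, a0=15.158; τ=−ln(0.2601)/15.158=0.089 → t=0.955; u2·a0=0.7456·15.158=11.302; a1+…+a4=7.886 < 11.302 ≤ a1+…+a5=15.158 → R5 fires; X=15 Q=7 A=2 B=12 M=4
Draw 14: a1=1.827, a2=3.430, a3=2.160, a4=1.364, a5=5.656, a0=14.437; τ=−ln(0.7432)/14.437=0.021 → t=0.976; u2·a0=0.2773·14.437=4.003; a1=1.827 < 4.003 ≤ a1+a2=5.257 → R2 fires; X=15 Q=6 A=2 B=13 M=4
Draw 15: a1=1.566, a2=2.940, a3=2.160, a4=1.364, a5=4.848, a0=12.878; τ=−ln(0.5149)/12.878=0.052 → t=1.027 > T=0.99: stop.
At T=0.99: X=15 Q=6 A=2 B=13 M=4; the largest is X.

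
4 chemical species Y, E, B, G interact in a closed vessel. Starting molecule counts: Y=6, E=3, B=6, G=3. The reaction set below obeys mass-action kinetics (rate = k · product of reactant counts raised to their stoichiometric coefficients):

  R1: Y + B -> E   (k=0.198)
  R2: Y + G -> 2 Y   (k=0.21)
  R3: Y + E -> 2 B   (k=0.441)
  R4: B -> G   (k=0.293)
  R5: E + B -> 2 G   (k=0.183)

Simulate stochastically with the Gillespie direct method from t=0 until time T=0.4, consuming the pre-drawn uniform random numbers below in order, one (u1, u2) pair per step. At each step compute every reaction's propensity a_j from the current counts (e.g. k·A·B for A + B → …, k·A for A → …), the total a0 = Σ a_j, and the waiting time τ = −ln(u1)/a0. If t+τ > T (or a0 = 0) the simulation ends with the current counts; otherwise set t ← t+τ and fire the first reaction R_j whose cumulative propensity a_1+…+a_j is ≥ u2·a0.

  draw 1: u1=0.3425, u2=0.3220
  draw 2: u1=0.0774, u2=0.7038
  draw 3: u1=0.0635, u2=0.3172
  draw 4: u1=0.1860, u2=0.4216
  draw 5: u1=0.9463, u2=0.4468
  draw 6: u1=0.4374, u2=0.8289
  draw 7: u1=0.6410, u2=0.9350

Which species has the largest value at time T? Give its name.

t=0.000: Y=6 E=3 B=6 G=3
Draw 1: a1=7.128, a2=3.780, a3=7.938, a4=1.758, a5=3.294, a0=23.898; τ=−ln(0.3425)/23.898=0.045 → t=0.045; u2·a0=0.3220·23.898=7.695; a1=7.128 < 7.695 ≤ a1+a2=10.908 → R2 fires; Y=7 E=3 B=6 G=2
Draw 2: a1=8.316, a2=2.940, a3=9.261, a4=1.758, a5=3.294, a0=25.569; τ=−ln(0.0774)/25.569=0.100 → t=0.145; u2·a0=0.7038·25.569=17.995; a1+a2=11.256 < 17.995 ≤ a1+…+a3=20.517 → R3 fires; Y=6 E=2 B=8 G=2
Draw 3: a1=9.504, a2=2.520, a3=5.292, a4=2.344, a5=2.928, a0=22.588; τ=−ln(0.0635)/22.588=0.122 → t=0.267; u2·a0=0.3172·22.588=7.165 ≤ a1=9.504 → R1 fires; Y=5 E=3 B=7 G=2
Draw 4: a1=6.930, a2=2.100, a3=6.615, a4=2.051, a5=3.843, a0=21.539; τ=−ln(0.1860)/21.539=0.078 → t=0.345; u2·a0=0.4216·21.539=9.081; a1+a2=9.030 < 9.081 ≤ a1+…+a3=15.645 → R3 fires; Y=4 E=2 B=9 G=2
Draw 5: a1=7.128, a2=1.680, a3=3.528, a4=2.637, a5=3.294, a0=18.267; τ=−ln(0.9463)/18.267=0.003 → t=0.348; u2·a0=0.4468·18.267=8.162; a1=7.128 < 8.162 ≤ a1+a2=8.808 → R2 fires; Y=5 E=2 B=9 G=1
Draw 6: a1=8.910, a2=1.050, a3=4.410, a4=2.637, a5=3.294, a0=20.301; τ=−ln(0.4374)/20.301=0.041 → t=0.389; u2·a0=0.8289·20.301=16.827; a1+…+a3=14.370 < 16.827 ≤ a1+…+a4=17.007 → R4 fires; Y=5 E=2 B=8 G=2
Draw 7: a1=7.920, a2=2.100, a3=4.410, a4=2.344, a5=2.928, a0=19.702; τ=−ln(0.6410)/19.702=0.023 → t=0.411 > T=0.4: stop.
At T=0.4: Y=5 E=2 B=8 G=2; the largest is B.

Dominant species at T: B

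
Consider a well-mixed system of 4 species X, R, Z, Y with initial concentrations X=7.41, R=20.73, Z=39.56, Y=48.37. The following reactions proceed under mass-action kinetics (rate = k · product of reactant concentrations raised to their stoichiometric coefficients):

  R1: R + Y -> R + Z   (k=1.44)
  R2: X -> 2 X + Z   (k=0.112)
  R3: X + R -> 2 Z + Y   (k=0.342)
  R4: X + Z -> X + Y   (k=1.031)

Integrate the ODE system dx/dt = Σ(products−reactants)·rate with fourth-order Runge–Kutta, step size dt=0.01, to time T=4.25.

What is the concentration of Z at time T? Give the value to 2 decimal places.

Z at T = 110.75

RK4 with dt=0.01: 425 steps to T=4.25. Trajectory (selected grid times):
t=0.00: X=7.41 R=20.73 Z=39.56 Y=48.37
t=0.47: X=0.62 R=13.81 Z=104.44 Y=4.40
t=0.94: X=0.08 R=13.25 Z=109.92 Y=0.60
t=1.42: X=0.01 R=13.18 Z=110.65 Y=0.07
t=1.89: X=0.00 R=13.17 Z=110.74 Y=0.01
t=2.36: X=0.00 R=13.17 Z=110.75 Y=0.00
t=2.83: X=0.00 R=13.17 Z=110.75 Y=0.00
t=3.31: X=0.00 R=13.17 Z=110.75 Y=0.00
t=3.78: X=0.00 R=13.17 Z=110.75 Y=0.00
t=4.25: X=0.00 R=13.17 Z=110.75 Y=0.00
Read off Z at T=4.25: 110.75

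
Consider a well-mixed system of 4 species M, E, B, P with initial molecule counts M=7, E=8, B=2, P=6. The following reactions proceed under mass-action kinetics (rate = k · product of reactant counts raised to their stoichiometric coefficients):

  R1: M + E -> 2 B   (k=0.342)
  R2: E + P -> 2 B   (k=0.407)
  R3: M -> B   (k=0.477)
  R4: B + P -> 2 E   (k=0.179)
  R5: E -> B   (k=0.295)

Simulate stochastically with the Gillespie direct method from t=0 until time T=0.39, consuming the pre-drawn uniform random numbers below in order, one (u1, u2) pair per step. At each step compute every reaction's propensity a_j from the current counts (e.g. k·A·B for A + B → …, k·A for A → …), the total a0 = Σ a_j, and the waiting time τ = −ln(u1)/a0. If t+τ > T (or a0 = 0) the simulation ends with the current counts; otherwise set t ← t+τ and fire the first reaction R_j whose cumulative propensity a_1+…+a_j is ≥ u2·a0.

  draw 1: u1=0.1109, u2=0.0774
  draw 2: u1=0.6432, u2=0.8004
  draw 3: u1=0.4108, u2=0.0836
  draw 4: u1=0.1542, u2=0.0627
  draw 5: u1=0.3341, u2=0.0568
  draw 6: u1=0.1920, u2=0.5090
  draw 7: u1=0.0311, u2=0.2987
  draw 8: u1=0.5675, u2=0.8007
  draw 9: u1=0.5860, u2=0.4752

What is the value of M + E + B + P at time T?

Value at T = 23

Check how each reaction changes W = M + E + B + P (weight of products minus weight of reactants):
R1: M + E -> 2 B: (1·2) − (1·1 + 1·1) = 2 − 2 = 0
R2: E + P -> 2 B: (1·2) − (1·1 + 1·1) = 2 − 2 = 0
R3: M -> B: (1·1) − (1·1) = 1 − 1 = 0
R4: B + P -> 2 E: (1·2) − (1·1 + 1·1) = 2 − 2 = 0
R5: E -> B: (1·1) − (1·1) = 1 − 1 = 0
Every reaction leaves W unchanged, so W is conserved and no simulation is needed: W(T) = W(0) = 7 + 8 + 2 + 6 = 23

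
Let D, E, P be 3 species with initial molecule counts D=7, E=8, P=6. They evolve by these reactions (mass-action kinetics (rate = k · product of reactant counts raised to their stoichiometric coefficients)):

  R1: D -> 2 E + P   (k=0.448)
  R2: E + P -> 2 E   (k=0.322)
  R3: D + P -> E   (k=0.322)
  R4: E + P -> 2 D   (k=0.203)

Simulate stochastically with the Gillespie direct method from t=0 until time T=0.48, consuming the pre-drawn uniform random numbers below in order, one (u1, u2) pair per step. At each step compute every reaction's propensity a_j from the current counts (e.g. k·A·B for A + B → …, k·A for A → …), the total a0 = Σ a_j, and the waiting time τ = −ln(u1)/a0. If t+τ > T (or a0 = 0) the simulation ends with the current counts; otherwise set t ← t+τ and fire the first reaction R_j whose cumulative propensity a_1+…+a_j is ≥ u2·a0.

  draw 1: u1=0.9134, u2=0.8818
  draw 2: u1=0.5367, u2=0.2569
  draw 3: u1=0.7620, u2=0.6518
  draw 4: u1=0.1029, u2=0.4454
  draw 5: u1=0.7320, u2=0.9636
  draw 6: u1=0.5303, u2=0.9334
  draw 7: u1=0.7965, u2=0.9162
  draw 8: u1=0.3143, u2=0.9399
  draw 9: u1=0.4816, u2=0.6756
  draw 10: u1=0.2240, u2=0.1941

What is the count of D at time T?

D at T = 12

t=0.000: D=7 E=8 P=6
Draw 1: a1=3.136, a2=15.456, a3=13.524, a4=9.744, a0=41.860; τ=−ln(0.9134)/41.860=0.002 → t=0.002; u2·a0=0.8818·41.860=36.912; a1+…+a3=32.116 < 36.912 ≤ a1+…+a4=41.860 → R4 fires; D=9 E=7 P=5
Draw 2: a1=4.032, a2=11.270, a3=14.490, a4=7.105, a0=36.897; τ=−ln(0.5367)/36.897=0.017 → t=0.019; u2·a0=0.2569·36.897=9.479; a1=4.032 < 9.479 ≤ a1+a2=15.302 → R2 fires; D=9 E=8 P=4
Draw 3: a1=4.032, a2=10.304, a3=11.592, a4=6.496, a0=32.424; τ=−ln(0.7620)/32.424=0.008 → t=0.027; u2·a0=0.6518·32.424=21.134; a1+a2=14.336 < 21.134 ≤ a1+…+a3=25.928 → R3 fires; D=8 E=9 P=3
Draw 4: a1=3.584, a2=8.694, a3=7.728, a4=5.481, a0=25.487; τ=−ln(0.1029)/25.487=0.089 → t=0.117; u2·a0=0.4454·25.487=11.352; a1=3.584 < 11.352 ≤ a1+a2=12.278 → R2 fires; D=8 E=10 P=2
Draw 5: a1=3.584, a2=6.440, a3=5.152, a4=4.060, a0=19.236; τ=−ln(0.7320)/19.236=0.016 → t=0.133; u2·a0=0.9636·19.236=18.536; a1+…+a3=15.176 < 18.536 ≤ a1+…+a4=19.236 → R4 fires; D=10 E=9 P=1
Draw 6: a1=4.480, a2=2.898, a3=3.220, a4=1.827, a0=12.425; τ=−ln(0.5303)/12.425=0.051 → t=0.184; u2·a0=0.9334·12.425=11.597; a1+…+a3=10.598 < 11.597 ≤ a1+…+a4=12.425 → R4 fires; D=12 E=8 P=0
Draw 7: a1=5.376, a2=0.000, a3=0.000, a4=0.000, a0=5.376; τ=−ln(0.7965)/5.376=0.042 → t=0.226; u2·a0=0.9162·5.376=4.925 ≤ a1=5.376 → R1 fires; D=11 E=10 P=1
Draw 8: a1=4.928, a2=3.220, a3=3.542, a4=2.030, a0=13.720; τ=−ln(0.3143)/13.720=0.084 → t=0.311; u2·a0=0.9399·13.720=12.895; a1+…+a3=11.690 < 12.895 ≤ a1+…+a4=13.720 → R4 fires; D=13 E=9 P=0
Draw 9: a1=5.824, a2=0.000, a3=0.000, a4=0.000, a0=5.824; τ=−ln(0.4816)/5.824=0.125 → t=0.436; u2·a0=0.6756·5.824=3.935 ≤ a1=5.824 → R1 fires; D=12 E=11 P=1
Draw 10: a1=5.376, a2=3.542, a3=3.864, a4=2.233, a0=15.015; τ=−ln(0.2240)/15.015=0.100 → t=0.536 > T=0.48: stop.
Read off D at T=0.48: 12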